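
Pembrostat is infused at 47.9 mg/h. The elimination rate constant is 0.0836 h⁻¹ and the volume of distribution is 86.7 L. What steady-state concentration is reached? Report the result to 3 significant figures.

CL = k · V = 0.0836 × 86.7 = 7.248 L/h
Css = rate / CL = 47.9 / 7.248 ≈ 6.61 µg/mL

6.61 µg/mL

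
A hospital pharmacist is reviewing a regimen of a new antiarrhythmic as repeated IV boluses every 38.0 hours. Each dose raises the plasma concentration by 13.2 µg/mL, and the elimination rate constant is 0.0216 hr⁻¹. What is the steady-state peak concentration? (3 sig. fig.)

23.6 µg/mL

Fraction remaining after one interval: e^(−kτ) = e^(−0.02160 × 38.0) = 0.4401
R = 1 / (1 − 0.4401) = 1.786
Css,max = 13.2 × 1.786 ≈ 23.6 µg/mL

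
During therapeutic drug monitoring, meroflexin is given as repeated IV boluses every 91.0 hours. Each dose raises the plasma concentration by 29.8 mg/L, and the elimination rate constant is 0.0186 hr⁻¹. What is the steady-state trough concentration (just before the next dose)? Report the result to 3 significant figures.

6.72 mg/L

Fraction remaining after one interval: e^(−kτ) = e^(−0.01860 × 91.0) = 0.1840
R = 1 / (1 − 0.1840) = 1.226
Css,max = 29.8 × 1.226 = 36.52 mg/L
Css,min = Css,max × e^(−kτ) = 36.52 × 0.1840 ≈ 6.72 mg/L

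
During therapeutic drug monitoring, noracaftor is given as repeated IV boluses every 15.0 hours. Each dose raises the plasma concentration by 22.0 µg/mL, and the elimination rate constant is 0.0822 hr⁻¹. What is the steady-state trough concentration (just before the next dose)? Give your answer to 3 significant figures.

9.05 µg/mL

Fraction remaining after one interval: e^(−kτ) = e^(−0.08220 × 15.0) = 0.2914
R = 1 / (1 − 0.2914) = 1.411
Css,max = 22.0 × 1.411 = 31.05 µg/mL
Css,min = Css,max × e^(−kτ) = 31.05 × 0.2914 ≈ 9.05 µg/mL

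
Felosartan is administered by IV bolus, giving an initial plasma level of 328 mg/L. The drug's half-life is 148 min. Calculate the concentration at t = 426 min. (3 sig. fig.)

44.6 mg/L

k = ln 2 / 148 = 0.004683 min⁻¹
426 min is 2.878 half-lives, so C = 328 × (1/2)^2.878 = 328 × 0.1360 ≈ 44.6 mg/L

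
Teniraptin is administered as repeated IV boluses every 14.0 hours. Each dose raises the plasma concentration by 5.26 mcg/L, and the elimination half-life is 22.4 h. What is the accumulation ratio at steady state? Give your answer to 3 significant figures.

k = ln 2 / 22.4 = 0.03094 h⁻¹
Fraction remaining after one interval: e^(−kτ) = e^(−0.03094 × 14.0) = 0.6484
R = 1 / (1 − 0.6484) = 1 / 0.3516 ≈ 2.84

2.84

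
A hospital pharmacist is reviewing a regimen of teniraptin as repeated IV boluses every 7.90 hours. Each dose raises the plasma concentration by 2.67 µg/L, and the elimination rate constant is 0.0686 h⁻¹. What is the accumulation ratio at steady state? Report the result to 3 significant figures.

2.39

Fraction remaining after one interval: e^(−kτ) = e^(−0.06860 × 7.90) = 0.5816
R = 1 / (1 − 0.5816) = 1 / 0.4184 ≈ 2.39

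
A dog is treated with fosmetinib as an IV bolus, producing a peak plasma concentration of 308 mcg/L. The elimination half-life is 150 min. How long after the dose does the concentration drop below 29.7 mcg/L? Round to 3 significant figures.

k = ln 2 / 150 = 0.004621 min⁻¹
C(t) = C₀ e^(−kt)  ⇒  t = ln(C₀/C) / k
t = ln(308/29.7) / 0.004621 = 2.339 / 0.004621 ≈ 506 minutes

506 minutes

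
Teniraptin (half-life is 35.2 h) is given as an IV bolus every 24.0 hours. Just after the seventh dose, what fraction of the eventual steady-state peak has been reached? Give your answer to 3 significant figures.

k = ln 2 / 35.2 = 0.01969 h⁻¹
f_n = 1 − e^(−nkτ) = 1 − e^(−7 × 0.01969 × 24.0) = 1 − e^(−3.308) = 1 − 0.03658 ≈ 0.963

0.963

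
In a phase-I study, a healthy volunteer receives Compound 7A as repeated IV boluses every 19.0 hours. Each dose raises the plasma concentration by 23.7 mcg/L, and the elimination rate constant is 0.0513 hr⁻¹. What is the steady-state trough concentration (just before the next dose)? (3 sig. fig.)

14.4 mcg/L

Fraction remaining after one interval: e^(−kτ) = e^(−0.05130 × 19.0) = 0.3773
R = 1 / (1 − 0.3773) = 1.606
Css,max = 23.7 × 1.606 = 38.06 mcg/L
Css,min = Css,max × e^(−kτ) = 38.06 × 0.3773 ≈ 14.4 mcg/L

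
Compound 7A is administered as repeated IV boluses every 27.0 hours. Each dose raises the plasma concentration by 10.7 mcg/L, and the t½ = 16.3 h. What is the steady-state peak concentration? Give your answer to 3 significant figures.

15.7 mcg/L

k = ln 2 / 16.3 = 0.04252 h⁻¹
Fraction remaining after one interval: e^(−kτ) = e^(−0.04252 × 27.0) = 0.3172
R = 1 / (1 − 0.3172) = 1.465
Css,max = 10.7 × 1.465 ≈ 15.7 mcg/L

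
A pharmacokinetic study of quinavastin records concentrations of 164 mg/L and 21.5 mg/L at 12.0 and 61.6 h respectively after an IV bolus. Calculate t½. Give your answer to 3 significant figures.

16.9 hours

k = ln(C₁/C₂) / (t₂ − t₁) = ln(164/21.5) / (61.6 − 12.0)
  = 2.032 / 49.60 = 0.04096 h⁻¹
t½ = ln 2 / k = ln 2 / 0.04096 ≈ 16.9 hours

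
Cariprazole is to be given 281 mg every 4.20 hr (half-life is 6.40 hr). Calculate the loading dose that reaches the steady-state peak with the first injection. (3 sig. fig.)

k = ln 2 / 6.40 = 0.1083 hr⁻¹
Accumulation ratio R = 1 / (1 − e^(−kτ)) = 1 / (1 − e^(−0.1083×4.20)) = 1 / (1 − 0.6345) = 2.736
Loading dose = maintenance dose × R = 281 × 2.736 ≈ 769 mg

769 mg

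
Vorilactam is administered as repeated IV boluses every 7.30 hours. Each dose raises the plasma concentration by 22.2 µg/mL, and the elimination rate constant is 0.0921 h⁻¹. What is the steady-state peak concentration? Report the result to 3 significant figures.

Fraction remaining after one interval: e^(−kτ) = e^(−0.09210 × 7.30) = 0.5105
R = 1 / (1 − 0.5105) = 2.043
Css,max = 22.2 × 2.043 ≈ 45.4 µg/mL

45.4 µg/mL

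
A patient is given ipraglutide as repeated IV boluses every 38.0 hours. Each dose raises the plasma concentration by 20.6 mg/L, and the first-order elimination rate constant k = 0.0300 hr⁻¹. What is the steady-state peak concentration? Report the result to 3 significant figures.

30.3 mg/L

Fraction remaining after one interval: e^(−kτ) = e^(−0.03000 × 38.0) = 0.3198
R = 1 / (1 − 0.3198) = 1.470
Css,max = 20.6 × 1.470 ≈ 30.3 mg/L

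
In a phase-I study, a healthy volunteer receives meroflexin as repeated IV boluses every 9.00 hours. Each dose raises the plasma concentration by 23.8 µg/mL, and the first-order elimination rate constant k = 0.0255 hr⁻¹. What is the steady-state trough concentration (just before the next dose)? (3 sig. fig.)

92.3 µg/mL

Fraction remaining after one interval: e^(−kτ) = e^(−0.02550 × 9.00) = 0.7949
R = 1 / (1 − 0.7949) = 4.876
Css,max = 23.8 × 4.876 = 116.1 µg/mL
Css,min = Css,max × e^(−kτ) = 116.1 × 0.7949 ≈ 92.3 µg/mL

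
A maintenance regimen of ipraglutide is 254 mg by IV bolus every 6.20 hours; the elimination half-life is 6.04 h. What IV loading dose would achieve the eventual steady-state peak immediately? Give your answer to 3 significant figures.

499 mg

k = ln 2 / 6.04 = 0.1148 h⁻¹
Accumulation ratio R = 1 / (1 − e^(−kτ)) = 1 / (1 − e^(−0.1148×6.20)) = 1 / (1 − 0.4909) = 1.964
Loading dose = maintenance dose × R = 254 × 1.964 ≈ 499 mg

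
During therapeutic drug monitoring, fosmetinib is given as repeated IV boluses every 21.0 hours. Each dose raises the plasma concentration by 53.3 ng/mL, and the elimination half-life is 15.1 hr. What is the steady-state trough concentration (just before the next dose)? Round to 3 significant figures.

32.9 ng/mL

k = ln 2 / 15.1 = 0.04590 hr⁻¹
Fraction remaining after one interval: e^(−kτ) = e^(−0.04590 × 21.0) = 0.3814
R = 1 / (1 − 0.3814) = 1.616
Css,max = 53.3 × 1.616 = 86.16 ng/mL
Css,min = Css,max × e^(−kτ) = 86.16 × 0.3814 ≈ 32.9 ng/mL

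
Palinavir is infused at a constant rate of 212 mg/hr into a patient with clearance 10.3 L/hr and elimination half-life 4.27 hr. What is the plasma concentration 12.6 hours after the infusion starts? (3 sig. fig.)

Css = rate / CL = 212 / 10.3 = 20.58 mg/L
k = ln 2 / 4.27 = 0.1623 hr⁻¹
C(t) = Css (1 − e^(−kt)) = 20.58 × (1 − e^(−2.045)) = 20.58 × 0.8707 ≈ 17.9 mg/L

17.9 mg/L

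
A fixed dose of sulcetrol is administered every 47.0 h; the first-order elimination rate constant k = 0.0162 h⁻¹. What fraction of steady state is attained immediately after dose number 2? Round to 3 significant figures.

0.782

f_n = 1 − e^(−nkτ) = 1 − e^(−2 × 0.01620 × 47.0) = 1 − e^(−1.523) = 1 − 0.2181 ≈ 0.782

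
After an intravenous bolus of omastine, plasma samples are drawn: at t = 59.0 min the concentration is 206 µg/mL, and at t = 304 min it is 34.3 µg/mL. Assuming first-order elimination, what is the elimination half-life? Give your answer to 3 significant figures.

94.7 minutes

k = ln(C₁/C₂) / (t₂ − t₁) = ln(206/34.3) / (304 − 59.0)
  = 1.793 / 245.0 = 0.007317 min⁻¹
t½ = ln 2 / k = ln 2 / 0.007317 ≈ 94.7 minutes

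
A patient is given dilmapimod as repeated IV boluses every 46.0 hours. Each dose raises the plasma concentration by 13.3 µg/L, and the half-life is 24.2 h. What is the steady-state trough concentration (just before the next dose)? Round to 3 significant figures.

4.86 µg/L

k = ln 2 / 24.2 = 0.02864 h⁻¹
Fraction remaining after one interval: e^(−kτ) = e^(−0.02864 × 46.0) = 0.2678
R = 1 / (1 − 0.2678) = 1.366
Css,max = 13.3 × 1.366 = 18.16 µg/L
Css,min = Css,max × e^(−kτ) = 18.16 × 0.2678 ≈ 4.86 µg/L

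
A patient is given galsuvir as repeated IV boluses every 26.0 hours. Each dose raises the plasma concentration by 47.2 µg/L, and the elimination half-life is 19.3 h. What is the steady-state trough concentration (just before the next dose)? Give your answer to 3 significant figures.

k = ln 2 / 19.3 = 0.03591 h⁻¹
Fraction remaining after one interval: e^(−kτ) = e^(−0.03591 × 26.0) = 0.3931
R = 1 / (1 − 0.3931) = 1.648
Css,max = 47.2 × 1.648 = 77.77 µg/L
Css,min = Css,max × e^(−kτ) = 77.77 × 0.3931 ≈ 30.6 µg/L

30.6 µg/L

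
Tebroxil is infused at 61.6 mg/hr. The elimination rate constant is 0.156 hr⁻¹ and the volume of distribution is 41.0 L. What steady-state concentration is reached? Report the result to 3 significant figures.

9.63 µg/mL

CL = k · V = 0.156 × 41.0 = 6.396 L/hr
Css = rate / CL = 61.6 / 6.396 ≈ 9.63 µg/mL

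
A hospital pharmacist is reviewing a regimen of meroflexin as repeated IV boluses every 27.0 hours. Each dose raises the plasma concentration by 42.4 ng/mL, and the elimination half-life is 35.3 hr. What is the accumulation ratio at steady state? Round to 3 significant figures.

2.43

k = ln 2 / 35.3 = 0.01964 hr⁻¹
Fraction remaining after one interval: e^(−kτ) = e^(−0.01964 × 27.0) = 0.5885
R = 1 / (1 − 0.5885) = 1 / 0.4115 ≈ 2.43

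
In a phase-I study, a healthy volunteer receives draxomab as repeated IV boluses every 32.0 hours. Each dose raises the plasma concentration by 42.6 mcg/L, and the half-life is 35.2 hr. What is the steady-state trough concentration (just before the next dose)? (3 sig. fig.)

k = ln 2 / 35.2 = 0.01969 hr⁻¹
Fraction remaining after one interval: e^(−kτ) = e^(−0.01969 × 32.0) = 0.5325
R = 1 / (1 − 0.5325) = 2.139
Css,max = 42.6 × 2.139 = 91.13 mcg/L
Css,min = Css,max × e^(−kτ) = 91.13 × 0.5325 ≈ 48.5 mcg/L

48.5 mcg/L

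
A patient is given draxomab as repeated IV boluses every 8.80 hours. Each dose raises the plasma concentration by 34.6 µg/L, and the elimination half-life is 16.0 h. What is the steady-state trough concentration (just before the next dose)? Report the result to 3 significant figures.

74.6 µg/L

k = ln 2 / 16.0 = 0.04332 h⁻¹
Fraction remaining after one interval: e^(−kτ) = e^(−0.04332 × 8.80) = 0.6830
R = 1 / (1 − 0.6830) = 3.155
Css,max = 34.6 × 3.155 = 109.2 µg/L
Css,min = Css,max × e^(−kτ) = 109.2 × 0.6830 ≈ 74.6 µg/L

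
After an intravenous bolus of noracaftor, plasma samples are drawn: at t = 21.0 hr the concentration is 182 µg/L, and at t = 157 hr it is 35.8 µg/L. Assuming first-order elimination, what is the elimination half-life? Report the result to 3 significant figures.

58.0 hours

k = ln(C₁/C₂) / (t₂ − t₁) = ln(182/35.8) / (157 − 21.0)
  = 1.626 / 136.0 = 0.01196 hr⁻¹
t½ = ln 2 / k = ln 2 / 0.01196 ≈ 58.0 hours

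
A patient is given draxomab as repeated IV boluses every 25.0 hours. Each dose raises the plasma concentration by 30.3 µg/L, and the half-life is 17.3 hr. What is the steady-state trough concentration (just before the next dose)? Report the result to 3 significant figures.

k = ln 2 / 17.3 = 0.04007 hr⁻¹
Fraction remaining after one interval: e^(−kτ) = e^(−0.04007 × 25.0) = 0.3673
R = 1 / (1 − 0.3673) = 1.580
Css,max = 30.3 × 1.580 = 47.89 µg/L
Css,min = Css,max × e^(−kτ) = 47.89 × 0.3673 ≈ 17.6 µg/L

17.6 µg/L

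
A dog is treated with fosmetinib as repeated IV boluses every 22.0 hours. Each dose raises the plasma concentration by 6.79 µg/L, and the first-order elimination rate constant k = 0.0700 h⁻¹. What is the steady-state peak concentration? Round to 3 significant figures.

8.64 µg/L

Fraction remaining after one interval: e^(−kτ) = e^(−0.07000 × 22.0) = 0.2144
R = 1 / (1 − 0.2144) = 1.273
Css,max = 6.79 × 1.273 ≈ 8.64 µg/L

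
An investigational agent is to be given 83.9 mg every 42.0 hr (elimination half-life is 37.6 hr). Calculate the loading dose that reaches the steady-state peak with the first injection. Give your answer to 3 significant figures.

k = ln 2 / 37.6 = 0.01843 hr⁻¹
Accumulation ratio R = 1 / (1 − e^(−kτ)) = 1 / (1 − e^(−0.01843×42.0)) = 1 / (1 − 0.4610) = 1.855
Loading dose = maintenance dose × R = 83.9 × 1.855 ≈ 156 mg

156 mg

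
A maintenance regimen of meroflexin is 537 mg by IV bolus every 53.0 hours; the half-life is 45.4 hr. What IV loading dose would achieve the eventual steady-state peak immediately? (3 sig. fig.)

968 mg

k = ln 2 / 45.4 = 0.01527 hr⁻¹
Accumulation ratio R = 1 / (1 − e^(−kτ)) = 1 / (1 − e^(−0.01527×53.0)) = 1 / (1 − 0.4452) = 1.803
Loading dose = maintenance dose × R = 537 × 1.803 ≈ 968 mg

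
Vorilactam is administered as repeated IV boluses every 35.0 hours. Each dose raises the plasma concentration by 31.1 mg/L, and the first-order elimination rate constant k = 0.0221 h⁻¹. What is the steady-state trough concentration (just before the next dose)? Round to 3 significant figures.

Fraction remaining after one interval: e^(−kτ) = e^(−0.02210 × 35.0) = 0.4614
R = 1 / (1 − 0.4614) = 1.857
Css,max = 31.1 × 1.857 = 57.74 mg/L
Css,min = Css,max × e^(−kτ) = 57.74 × 0.4614 ≈ 26.6 mg/L

26.6 mg/L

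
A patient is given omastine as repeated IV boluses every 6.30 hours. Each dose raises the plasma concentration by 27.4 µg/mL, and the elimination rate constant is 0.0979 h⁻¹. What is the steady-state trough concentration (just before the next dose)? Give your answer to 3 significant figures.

Fraction remaining after one interval: e^(−kτ) = e^(−0.09790 × 6.30) = 0.5397
R = 1 / (1 − 0.5397) = 2.172
Css,max = 27.4 × 2.172 = 59.52 µg/mL
Css,min = Css,max × e^(−kτ) = 59.52 × 0.5397 ≈ 32.1 µg/mL

32.1 µg/mL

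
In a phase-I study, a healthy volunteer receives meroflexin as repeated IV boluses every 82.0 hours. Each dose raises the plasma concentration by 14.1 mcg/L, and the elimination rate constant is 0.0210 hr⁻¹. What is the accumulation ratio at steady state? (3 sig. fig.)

1.22

Fraction remaining after one interval: e^(−kτ) = e^(−0.02100 × 82.0) = 0.1787
R = 1 / (1 − 0.1787) = 1 / 0.8213 ≈ 1.22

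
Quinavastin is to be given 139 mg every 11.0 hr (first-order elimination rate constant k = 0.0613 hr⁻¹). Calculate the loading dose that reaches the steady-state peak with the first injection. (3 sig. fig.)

283 mg

Accumulation ratio R = 1 / (1 − e^(−kτ)) = 1 / (1 − e^(−0.06130×11.0)) = 1 / (1 − 0.5095) = 2.039
Loading dose = maintenance dose × R = 139 × 2.039 ≈ 283 mg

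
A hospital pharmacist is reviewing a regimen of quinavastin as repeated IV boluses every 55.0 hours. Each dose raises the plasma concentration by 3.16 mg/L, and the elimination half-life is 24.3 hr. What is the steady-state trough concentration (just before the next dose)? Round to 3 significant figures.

k = ln 2 / 24.3 = 0.02852 hr⁻¹
Fraction remaining after one interval: e^(−kτ) = e^(−0.02852 × 55.0) = 0.2083
R = 1 / (1 − 0.2083) = 1.263
Css,max = 3.16 × 1.263 = 3.991 mg/L
Css,min = Css,max × e^(−kτ) = 3.991 × 0.2083 ≈ 0.831 mg/L

0.831 mg/L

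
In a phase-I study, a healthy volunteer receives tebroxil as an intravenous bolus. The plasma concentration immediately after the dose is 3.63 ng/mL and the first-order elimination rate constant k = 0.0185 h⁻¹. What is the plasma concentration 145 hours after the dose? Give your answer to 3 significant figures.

C(t) = C₀ e^(−kt) = 3.63 × e^(−0.01850 × 145) = 3.63 × e^(−2.682) = 3.63 × 0.06839 ≈ 0.248 ng/mL

0.248 ng/mL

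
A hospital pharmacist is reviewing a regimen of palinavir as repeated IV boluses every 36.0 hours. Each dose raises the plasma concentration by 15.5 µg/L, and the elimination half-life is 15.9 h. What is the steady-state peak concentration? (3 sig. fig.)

19.6 µg/L

k = ln 2 / 15.9 = 0.04359 h⁻¹
Fraction remaining after one interval: e^(−kτ) = e^(−0.04359 × 36.0) = 0.2082
R = 1 / (1 − 0.2082) = 1.263
Css,max = 15.5 × 1.263 ≈ 19.6 µg/L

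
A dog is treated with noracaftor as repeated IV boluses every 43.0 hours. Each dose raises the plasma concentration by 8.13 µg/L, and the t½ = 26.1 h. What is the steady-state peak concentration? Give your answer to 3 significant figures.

k = ln 2 / 26.1 = 0.02656 h⁻¹
Fraction remaining after one interval: e^(−kτ) = e^(−0.02656 × 43.0) = 0.3192
R = 1 / (1 − 0.3192) = 1.469
Css,max = 8.13 × 1.469 ≈ 11.9 µg/L

11.9 µg/L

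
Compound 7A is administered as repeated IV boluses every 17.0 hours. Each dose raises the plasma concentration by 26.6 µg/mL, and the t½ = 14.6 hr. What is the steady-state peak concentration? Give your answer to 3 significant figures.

k = ln 2 / 14.6 = 0.04748 hr⁻¹
Fraction remaining after one interval: e^(−kτ) = e^(−0.04748 × 17.0) = 0.4462
R = 1 / (1 − 0.4462) = 1.806
Css,max = 26.6 × 1.806 ≈ 48.0 µg/mL

48.0 µg/mL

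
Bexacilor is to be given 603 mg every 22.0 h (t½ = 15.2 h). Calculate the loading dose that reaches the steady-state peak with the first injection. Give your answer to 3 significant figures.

952 mg

k = ln 2 / 15.2 = 0.04560 h⁻¹
Accumulation ratio R = 1 / (1 − e^(−kτ)) = 1 / (1 − e^(−0.04560×22.0)) = 1 / (1 − 0.3667) = 1.579
Loading dose = maintenance dose × R = 603 × 1.579 ≈ 952 mg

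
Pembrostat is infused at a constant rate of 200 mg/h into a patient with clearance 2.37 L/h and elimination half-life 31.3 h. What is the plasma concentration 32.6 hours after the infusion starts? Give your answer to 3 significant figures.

Css = rate / CL = 200 / 2.37 = 84.39 mg/L
k = ln 2 / 31.3 = 0.02215 h⁻¹
C(t) = Css (1 − e^(−kt)) = 84.39 × (1 − e^(−0.7219)) = 84.39 × 0.5142 ≈ 43.4 mg/L

43.4 mg/L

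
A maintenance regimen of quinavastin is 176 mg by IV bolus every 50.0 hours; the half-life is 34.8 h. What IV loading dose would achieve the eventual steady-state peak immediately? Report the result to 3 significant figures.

279 mg

k = ln 2 / 34.8 = 0.01992 h⁻¹
Accumulation ratio R = 1 / (1 − e^(−kτ)) = 1 / (1 − e^(−0.01992×50.0)) = 1 / (1 − 0.3694) = 1.586
Loading dose = maintenance dose × R = 176 × 1.586 ≈ 279 mg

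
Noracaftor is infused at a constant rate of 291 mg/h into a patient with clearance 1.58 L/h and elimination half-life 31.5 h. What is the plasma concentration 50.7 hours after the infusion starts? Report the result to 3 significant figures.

Css = rate / CL = 291 / 1.58 = 184.2 µg/mL
k = ln 2 / 31.5 = 0.02200 h⁻¹
C(t) = Css (1 − e^(−kt)) = 184.2 × (1 − e^(−1.116)) = 184.2 × 0.6723 ≈ 124 µg/mL

124 µg/mL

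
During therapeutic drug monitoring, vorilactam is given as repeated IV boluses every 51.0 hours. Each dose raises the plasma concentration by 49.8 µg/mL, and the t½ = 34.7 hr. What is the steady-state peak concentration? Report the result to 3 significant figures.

77.9 µg/mL

k = ln 2 / 34.7 = 0.01998 hr⁻¹
Fraction remaining after one interval: e^(−kτ) = e^(−0.01998 × 51.0) = 0.3610
R = 1 / (1 − 0.3610) = 1.565
Css,max = 49.8 × 1.565 ≈ 77.9 µg/mL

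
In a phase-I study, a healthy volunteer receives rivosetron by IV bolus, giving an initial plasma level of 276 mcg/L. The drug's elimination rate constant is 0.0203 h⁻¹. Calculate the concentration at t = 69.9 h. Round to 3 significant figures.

C(t) = C₀ e^(−kt) = 276 × e^(−0.02030 × 69.9) = 276 × e^(−1.419) = 276 × 0.2420 ≈ 66.8 mcg/L

66.8 mcg/L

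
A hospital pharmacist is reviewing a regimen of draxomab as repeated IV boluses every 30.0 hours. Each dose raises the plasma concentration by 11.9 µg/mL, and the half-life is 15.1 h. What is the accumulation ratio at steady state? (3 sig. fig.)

k = ln 2 / 15.1 = 0.04590 h⁻¹
Fraction remaining after one interval: e^(−kτ) = e^(−0.04590 × 30.0) = 0.2523
R = 1 / (1 − 0.2523) = 1 / 0.7477 ≈ 1.34

1.34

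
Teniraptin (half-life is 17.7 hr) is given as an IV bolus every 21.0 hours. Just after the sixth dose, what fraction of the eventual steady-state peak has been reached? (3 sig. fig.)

0.993

k = ln 2 / 17.7 = 0.03916 hr⁻¹
f_n = 1 − e^(−nkτ) = 1 − e^(−6 × 0.03916 × 21.0) = 1 − e^(−4.934) = 1 − 0.007196 ≈ 0.993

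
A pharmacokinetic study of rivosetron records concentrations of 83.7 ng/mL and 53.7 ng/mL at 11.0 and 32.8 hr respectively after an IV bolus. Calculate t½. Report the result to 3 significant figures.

k = ln(C₁/C₂) / (t₂ − t₁) = ln(83.7/53.7) / (32.8 − 11.0)
  = 0.4438 / 21.80 = 0.02036 hr⁻¹
t½ = ln 2 / k = ln 2 / 0.02036 ≈ 34.0 hours

34.0 hours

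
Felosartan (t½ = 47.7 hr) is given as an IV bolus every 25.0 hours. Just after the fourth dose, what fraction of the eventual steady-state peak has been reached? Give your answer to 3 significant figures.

k = ln 2 / 47.7 = 0.01453 hr⁻¹
f_n = 1 − e^(−nkτ) = 1 − e^(−4 × 0.01453 × 25.0) = 1 − e^(−1.453) = 1 − 0.2338 ≈ 0.766

0.766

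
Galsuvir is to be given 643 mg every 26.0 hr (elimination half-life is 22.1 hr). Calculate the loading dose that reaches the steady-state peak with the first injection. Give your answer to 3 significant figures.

k = ln 2 / 22.1 = 0.03136 hr⁻¹
Accumulation ratio R = 1 / (1 − e^(−kτ)) = 1 / (1 − e^(−0.03136×26.0)) = 1 / (1 − 0.4424) = 1.794
Loading dose = maintenance dose × R = 643 × 1.794 ≈ 1150 mg

1150 mg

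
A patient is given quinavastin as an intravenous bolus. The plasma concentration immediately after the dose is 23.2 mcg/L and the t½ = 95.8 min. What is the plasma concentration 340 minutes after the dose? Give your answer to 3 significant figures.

1.98 mcg/L

k = ln 2 / 95.8 = 0.007235 min⁻¹
C(t) = C₀ e^(−kt) = 23.2 × e^(−0.007235 × 340) = 23.2 × e^(−2.460) = 23.2 × 0.08543 ≈ 1.98 mcg/L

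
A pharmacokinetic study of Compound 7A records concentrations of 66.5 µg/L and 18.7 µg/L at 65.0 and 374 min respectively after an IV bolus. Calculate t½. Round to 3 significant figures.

k = ln(C₁/C₂) / (t₂ − t₁) = ln(66.5/18.7) / (374 − 65.0)
  = 1.269 / 309.0 = 0.004106 min⁻¹
t½ = ln 2 / k = ln 2 / 0.004106 ≈ 169 minutes

169 minutes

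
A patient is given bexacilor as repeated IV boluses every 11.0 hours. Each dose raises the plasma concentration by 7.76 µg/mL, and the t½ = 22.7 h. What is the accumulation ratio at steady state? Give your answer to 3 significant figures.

k = ln 2 / 22.7 = 0.03054 h⁻¹
Fraction remaining after one interval: e^(−kτ) = e^(−0.03054 × 11.0) = 0.7147
R = 1 / (1 − 0.7147) = 1 / 0.2853 ≈ 3.51

3.51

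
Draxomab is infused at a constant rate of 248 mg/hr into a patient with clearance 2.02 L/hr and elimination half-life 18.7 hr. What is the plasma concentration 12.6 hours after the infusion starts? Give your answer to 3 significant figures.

45.8 µg/mL

Css = rate / CL = 248 / 2.02 = 122.8 µg/mL
k = ln 2 / 18.7 = 0.03707 hr⁻¹
C(t) = Css (1 − e^(−kt)) = 122.8 × (1 − e^(−0.4670)) = 122.8 × 0.3731 ≈ 45.8 µg/mL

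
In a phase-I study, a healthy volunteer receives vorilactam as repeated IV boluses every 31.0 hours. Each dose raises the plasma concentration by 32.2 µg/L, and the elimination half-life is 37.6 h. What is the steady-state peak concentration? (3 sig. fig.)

k = ln 2 / 37.6 = 0.01843 h⁻¹
Fraction remaining after one interval: e^(−kτ) = e^(−0.01843 × 31.0) = 0.5647
R = 1 / (1 − 0.5647) = 2.297
Css,max = 32.2 × 2.297 ≈ 74.0 µg/L

74.0 µg/L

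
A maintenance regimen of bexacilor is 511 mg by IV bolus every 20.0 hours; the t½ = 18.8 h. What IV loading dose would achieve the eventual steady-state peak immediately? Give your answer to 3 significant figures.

k = ln 2 / 18.8 = 0.03687 h⁻¹
Accumulation ratio R = 1 / (1 − e^(−kτ)) = 1 / (1 − e^(−0.03687×20.0)) = 1 / (1 − 0.4784) = 1.917
Loading dose = maintenance dose × R = 511 × 1.917 ≈ 980 mg

980 mg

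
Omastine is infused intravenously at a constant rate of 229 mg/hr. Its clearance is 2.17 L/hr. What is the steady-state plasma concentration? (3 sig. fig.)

106 mg/L

Css = infusion rate / CL = 229 / 2.17 ≈ 106 mg/L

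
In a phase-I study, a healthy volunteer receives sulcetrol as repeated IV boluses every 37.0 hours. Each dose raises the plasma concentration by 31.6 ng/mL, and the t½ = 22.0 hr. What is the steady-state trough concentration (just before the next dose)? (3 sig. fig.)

k = ln 2 / 22.0 = 0.03151 hr⁻¹
Fraction remaining after one interval: e^(−kτ) = e^(−0.03151 × 37.0) = 0.3117
R = 1 / (1 − 0.3117) = 1.453
Css,max = 31.6 × 1.453 = 45.91 ng/mL
Css,min = Css,max × e^(−kτ) = 45.91 × 0.3117 ≈ 14.3 ng/mL

14.3 ng/mL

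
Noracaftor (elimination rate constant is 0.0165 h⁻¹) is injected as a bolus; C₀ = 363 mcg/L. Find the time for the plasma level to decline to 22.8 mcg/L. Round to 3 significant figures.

168 hours

C(t) = C₀ e^(−kt)  ⇒  t = ln(C₀/C) / k
t = ln(363/22.8) / 0.01650 = 2.768 / 0.01650 ≈ 168 hours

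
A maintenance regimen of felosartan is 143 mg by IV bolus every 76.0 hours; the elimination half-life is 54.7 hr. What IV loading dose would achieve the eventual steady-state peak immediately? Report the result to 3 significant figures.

k = ln 2 / 54.7 = 0.01267 hr⁻¹
Accumulation ratio R = 1 / (1 − e^(−kτ)) = 1 / (1 − e^(−0.01267×76.0)) = 1 / (1 − 0.3817) = 1.617
Loading dose = maintenance dose × R = 143 × 1.617 ≈ 231 mg

231 mg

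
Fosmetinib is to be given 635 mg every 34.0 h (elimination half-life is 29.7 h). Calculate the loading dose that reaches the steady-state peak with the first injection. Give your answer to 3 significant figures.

1160 mg

k = ln 2 / 29.7 = 0.02334 h⁻¹
Accumulation ratio R = 1 / (1 − e^(−kτ)) = 1 / (1 − e^(−0.02334×34.0)) = 1 / (1 − 0.4523) = 1.826
Loading dose = maintenance dose × R = 635 × 1.826 ≈ 1160 mg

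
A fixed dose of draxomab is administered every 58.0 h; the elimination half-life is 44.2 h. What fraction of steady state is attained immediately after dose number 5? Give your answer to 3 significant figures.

0.989

k = ln 2 / 44.2 = 0.01568 h⁻¹
f_n = 1 − e^(−nkτ) = 1 − e^(−5 × 0.01568 × 58.0) = 1 − e^(−4.548) = 1 − 0.01059 ≈ 0.989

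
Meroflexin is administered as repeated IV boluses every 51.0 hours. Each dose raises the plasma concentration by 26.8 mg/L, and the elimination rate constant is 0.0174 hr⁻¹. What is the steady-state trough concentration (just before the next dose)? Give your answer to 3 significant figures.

Fraction remaining after one interval: e^(−kτ) = e^(−0.01740 × 51.0) = 0.4117
R = 1 / (1 − 0.4117) = 1.700
Css,max = 26.8 × 1.700 = 45.56 mg/L
Css,min = Css,max × e^(−kτ) = 45.56 × 0.4117 ≈ 18.8 mg/L

18.8 mg/L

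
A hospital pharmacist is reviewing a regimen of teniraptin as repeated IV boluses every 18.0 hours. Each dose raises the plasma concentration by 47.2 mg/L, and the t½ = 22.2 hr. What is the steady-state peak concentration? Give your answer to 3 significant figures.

110 mg/L

k = ln 2 / 22.2 = 0.03122 hr⁻¹
Fraction remaining after one interval: e^(−kτ) = e^(−0.03122 × 18.0) = 0.5701
R = 1 / (1 − 0.5701) = 2.326
Css,max = 47.2 × 2.326 ≈ 110 mg/L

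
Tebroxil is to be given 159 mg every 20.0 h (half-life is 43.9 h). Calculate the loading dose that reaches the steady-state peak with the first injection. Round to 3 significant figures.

587 mg

k = ln 2 / 43.9 = 0.01579 h⁻¹
Accumulation ratio R = 1 / (1 − e^(−kτ)) = 1 / (1 − e^(−0.01579×20.0)) = 1 / (1 − 0.7292) = 3.693
Loading dose = maintenance dose × R = 159 × 3.693 ≈ 587 mg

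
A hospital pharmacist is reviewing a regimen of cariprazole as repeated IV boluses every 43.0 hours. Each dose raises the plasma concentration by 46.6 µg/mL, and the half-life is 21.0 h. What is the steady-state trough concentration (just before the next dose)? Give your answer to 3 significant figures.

14.9 µg/mL

k = ln 2 / 21.0 = 0.03301 h⁻¹
Fraction remaining after one interval: e^(−kτ) = e^(−0.03301 × 43.0) = 0.2419
R = 1 / (1 − 0.2419) = 1.319
Css,max = 46.6 × 1.319 = 61.47 µg/mL
Css,min = Css,max × e^(−kτ) = 61.47 × 0.2419 ≈ 14.9 µg/mL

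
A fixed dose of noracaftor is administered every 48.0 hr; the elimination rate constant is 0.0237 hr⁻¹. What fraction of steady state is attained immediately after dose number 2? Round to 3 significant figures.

f_n = 1 − e^(−nkτ) = 1 − e^(−2 × 0.02370 × 48.0) = 1 − e^(−2.275) = 1 − 0.1028 ≈ 0.897

0.897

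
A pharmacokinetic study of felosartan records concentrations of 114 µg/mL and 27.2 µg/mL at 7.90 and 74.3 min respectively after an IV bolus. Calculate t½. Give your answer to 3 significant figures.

32.1 minutes

k = ln(C₁/C₂) / (t₂ − t₁) = ln(114/27.2) / (74.3 − 7.90)
  = 1.433 / 66.40 = 0.02158 min⁻¹
t½ = ln 2 / k = ln 2 / 0.02158 ≈ 32.1 minutes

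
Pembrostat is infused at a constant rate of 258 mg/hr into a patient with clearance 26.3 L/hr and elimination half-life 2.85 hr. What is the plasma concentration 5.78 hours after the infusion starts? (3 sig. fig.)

7.40 mg/L

Css = rate / CL = 258 / 26.3 = 9.810 mg/L
k = ln 2 / 2.85 = 0.2432 hr⁻¹
C(t) = Css (1 − e^(−kt)) = 9.810 × (1 − e^(−1.406)) = 9.810 × 0.7548 ≈ 7.40 mg/L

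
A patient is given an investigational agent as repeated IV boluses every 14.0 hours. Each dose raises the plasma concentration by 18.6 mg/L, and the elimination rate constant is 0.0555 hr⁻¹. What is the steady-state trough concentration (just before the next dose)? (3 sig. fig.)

Fraction remaining after one interval: e^(−kτ) = e^(−0.05550 × 14.0) = 0.4598
R = 1 / (1 − 0.4598) = 1.851
Css,max = 18.6 × 1.851 = 34.43 mg/L
Css,min = Css,max × e^(−kτ) = 34.43 × 0.4598 ≈ 15.8 mg/L

15.8 mg/L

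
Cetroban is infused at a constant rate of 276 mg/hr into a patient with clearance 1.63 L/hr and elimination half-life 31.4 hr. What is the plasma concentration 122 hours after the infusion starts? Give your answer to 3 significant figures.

158 µg/mL

Css = rate / CL = 276 / 1.63 = 169.3 µg/mL
k = ln 2 / 31.4 = 0.02207 hr⁻¹
C(t) = Css (1 − e^(−kt)) = 169.3 × (1 − e^(−2.693)) = 169.3 × 0.9323 ≈ 158 µg/mL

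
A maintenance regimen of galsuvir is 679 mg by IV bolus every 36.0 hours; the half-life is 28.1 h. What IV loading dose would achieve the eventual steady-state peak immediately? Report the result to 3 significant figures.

k = ln 2 / 28.1 = 0.02467 h⁻¹
Accumulation ratio R = 1 / (1 − e^(−kτ)) = 1 / (1 − e^(−0.02467×36.0)) = 1 / (1 − 0.4115) = 1.699
Loading dose = maintenance dose × R = 679 × 1.699 ≈ 1150 mg

1150 mg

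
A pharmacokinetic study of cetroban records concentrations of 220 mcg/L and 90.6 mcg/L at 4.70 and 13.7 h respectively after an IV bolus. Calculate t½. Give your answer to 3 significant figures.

7.03 hours

k = ln(C₁/C₂) / (t₂ − t₁) = ln(220/90.6) / (13.7 − 4.70)
  = 0.8872 / 9.000 = 0.09857 h⁻¹
t½ = ln 2 / k = ln 2 / 0.09857 ≈ 7.03 hours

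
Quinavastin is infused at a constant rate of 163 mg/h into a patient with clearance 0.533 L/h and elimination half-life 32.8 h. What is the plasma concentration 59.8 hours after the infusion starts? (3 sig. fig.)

Css = rate / CL = 163 / 0.533 = 305.8 mg/L
k = ln 2 / 32.8 = 0.02113 h⁻¹
C(t) = Css (1 − e^(−kt)) = 305.8 × (1 − e^(−1.264)) = 305.8 × 0.7174 ≈ 219 mg/L

219 mg/L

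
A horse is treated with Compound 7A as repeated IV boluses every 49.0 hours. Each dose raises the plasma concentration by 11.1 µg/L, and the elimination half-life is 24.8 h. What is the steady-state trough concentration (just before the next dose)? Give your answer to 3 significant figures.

k = ln 2 / 24.8 = 0.02795 h⁻¹
Fraction remaining after one interval: e^(−kτ) = e^(−0.02795 × 49.0) = 0.2542
R = 1 / (1 − 0.2542) = 1.341
Css,max = 11.1 × 1.341 = 14.88 µg/L
Css,min = Css,max × e^(−kτ) = 14.88 × 0.2542 ≈ 3.78 µg/L

3.78 µg/L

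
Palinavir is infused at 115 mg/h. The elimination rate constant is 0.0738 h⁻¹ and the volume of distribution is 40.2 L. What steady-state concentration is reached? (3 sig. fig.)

CL = k · V = 0.0738 × 40.2 = 2.967 L/h
Css = rate / CL = 115 / 2.967 ≈ 38.8 mg/L

38.8 mg/L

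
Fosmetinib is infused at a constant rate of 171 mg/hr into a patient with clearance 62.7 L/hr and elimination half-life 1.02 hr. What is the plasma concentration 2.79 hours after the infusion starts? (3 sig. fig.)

Css = rate / CL = 171 / 62.7 = 2.727 µg/mL
k = ln 2 / 1.02 = 0.6796 hr⁻¹
C(t) = Css (1 − e^(−kt)) = 2.727 × (1 − e^(−1.896)) = 2.727 × 0.8498 ≈ 2.32 µg/mL

2.32 µg/mL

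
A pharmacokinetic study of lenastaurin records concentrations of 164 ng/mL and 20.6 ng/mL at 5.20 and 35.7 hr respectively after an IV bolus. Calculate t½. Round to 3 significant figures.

k = ln(C₁/C₂) / (t₂ − t₁) = ln(164/20.6) / (35.7 − 5.20)
  = 2.075 / 30.50 = 0.06802 hr⁻¹
t½ = ln 2 / k = ln 2 / 0.06802 ≈ 10.2 hours

10.2 hours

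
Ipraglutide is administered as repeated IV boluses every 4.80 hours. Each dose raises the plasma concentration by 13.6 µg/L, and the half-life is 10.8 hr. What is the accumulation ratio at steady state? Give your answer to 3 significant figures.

k = ln 2 / 10.8 = 0.06418 hr⁻¹
Fraction remaining after one interval: e^(−kτ) = e^(−0.06418 × 4.80) = 0.7349
R = 1 / (1 − 0.7349) = 1 / 0.2651 ≈ 3.77

3.77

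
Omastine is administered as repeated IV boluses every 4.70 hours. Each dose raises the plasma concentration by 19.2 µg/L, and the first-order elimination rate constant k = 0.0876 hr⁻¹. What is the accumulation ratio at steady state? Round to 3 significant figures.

2.96

Fraction remaining after one interval: e^(−kτ) = e^(−0.08760 × 4.70) = 0.6625
R = 1 / (1 − 0.6625) = 1 / 0.3375 ≈ 2.96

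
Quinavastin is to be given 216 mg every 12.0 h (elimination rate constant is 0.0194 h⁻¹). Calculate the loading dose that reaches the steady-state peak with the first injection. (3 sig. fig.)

Accumulation ratio R = 1 / (1 − e^(−kτ)) = 1 / (1 − e^(−0.01940×12.0)) = 1 / (1 − 0.7923) = 4.815
Loading dose = maintenance dose × R = 216 × 4.815 ≈ 1040 mg

1040 mg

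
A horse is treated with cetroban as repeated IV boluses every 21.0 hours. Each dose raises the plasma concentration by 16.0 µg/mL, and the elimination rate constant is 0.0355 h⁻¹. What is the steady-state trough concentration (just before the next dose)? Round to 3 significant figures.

Fraction remaining after one interval: e^(−kτ) = e^(−0.03550 × 21.0) = 0.4745
R = 1 / (1 − 0.4745) = 1.903
Css,max = 16.0 × 1.903 = 30.45 µg/mL
Css,min = Css,max × e^(−kτ) = 30.45 × 0.4745 ≈ 14.4 µg/mL

14.4 µg/mL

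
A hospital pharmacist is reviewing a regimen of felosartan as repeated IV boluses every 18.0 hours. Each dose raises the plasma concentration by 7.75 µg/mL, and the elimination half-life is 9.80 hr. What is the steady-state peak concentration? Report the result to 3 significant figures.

k = ln 2 / 9.80 = 0.07073 hr⁻¹
Fraction remaining after one interval: e^(−kτ) = e^(−0.07073 × 18.0) = 0.2800
R = 1 / (1 − 0.2800) = 1.389
Css,max = 7.75 × 1.389 ≈ 10.8 µg/mL

10.8 µg/mL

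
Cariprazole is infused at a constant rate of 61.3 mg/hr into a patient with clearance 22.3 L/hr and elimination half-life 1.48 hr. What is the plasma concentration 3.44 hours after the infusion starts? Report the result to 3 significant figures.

Css = rate / CL = 61.3 / 22.3 = 2.749 µg/mL
k = ln 2 / 1.48 = 0.4683 hr⁻¹
C(t) = Css (1 − e^(−kt)) = 2.749 × (1 − e^(−1.611)) = 2.749 × 0.8003 ≈ 2.20 µg/mL

2.20 µg/mL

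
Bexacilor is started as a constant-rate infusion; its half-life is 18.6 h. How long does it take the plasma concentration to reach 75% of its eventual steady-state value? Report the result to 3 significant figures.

37.2 hours

k = ln 2 / 18.6 = 0.03727 h⁻¹
f = 1 − e^(−kt)  ⇒  t = −ln(1 − f) / k
t = −ln(1 − 0.75) / 0.03727 = 1.386 / 0.03727 ≈ 37.2 hours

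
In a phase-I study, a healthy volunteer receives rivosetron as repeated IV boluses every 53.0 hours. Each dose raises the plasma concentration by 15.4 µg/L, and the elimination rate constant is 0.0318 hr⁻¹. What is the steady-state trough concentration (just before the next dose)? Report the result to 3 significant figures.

Fraction remaining after one interval: e^(−kτ) = e^(−0.03180 × 53.0) = 0.1854
R = 1 / (1 − 0.1854) = 1.228
Css,max = 15.4 × 1.228 = 18.90 µg/L
Css,min = Css,max × e^(−kτ) = 18.90 × 0.1854 ≈ 3.50 µg/L

3.50 µg/L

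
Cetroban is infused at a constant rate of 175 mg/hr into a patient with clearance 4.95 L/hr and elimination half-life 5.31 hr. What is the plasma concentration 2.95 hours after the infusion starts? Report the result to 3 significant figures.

Css = rate / CL = 175 / 4.95 = 35.35 mg/L
k = ln 2 / 5.31 = 0.1305 hr⁻¹
C(t) = Css (1 − e^(−kt)) = 35.35 × (1 − e^(−0.3851)) = 35.35 × 0.3196 ≈ 11.3 mg/L

11.3 mg/L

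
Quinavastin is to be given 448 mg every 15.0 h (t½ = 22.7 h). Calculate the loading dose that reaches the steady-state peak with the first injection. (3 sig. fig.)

1220 mg

k = ln 2 / 22.7 = 0.03054 h⁻¹
Accumulation ratio R = 1 / (1 − e^(−kτ)) = 1 / (1 − e^(−0.03054×15.0)) = 1 / (1 − 0.6325) = 2.721
Loading dose = maintenance dose × R = 448 × 2.721 ≈ 1220 mg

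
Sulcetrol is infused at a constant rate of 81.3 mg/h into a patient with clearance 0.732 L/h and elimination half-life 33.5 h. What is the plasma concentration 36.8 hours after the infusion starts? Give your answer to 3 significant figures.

59.2 mg/L

Css = rate / CL = 81.3 / 0.732 = 111.1 mg/L
k = ln 2 / 33.5 = 0.02069 h⁻¹
C(t) = Css (1 − e^(−kt)) = 111.1 × (1 − e^(−0.7614)) = 111.1 × 0.5330 ≈ 59.2 mg/L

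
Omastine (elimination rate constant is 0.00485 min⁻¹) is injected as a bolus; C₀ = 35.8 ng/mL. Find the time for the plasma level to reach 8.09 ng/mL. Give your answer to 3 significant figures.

C(t) = C₀ e^(−kt)  ⇒  t = ln(C₀/C) / k
t = ln(35.8/8.09) / 0.004850 = 1.487 / 0.004850 ≈ 307 minutes

307 minutes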